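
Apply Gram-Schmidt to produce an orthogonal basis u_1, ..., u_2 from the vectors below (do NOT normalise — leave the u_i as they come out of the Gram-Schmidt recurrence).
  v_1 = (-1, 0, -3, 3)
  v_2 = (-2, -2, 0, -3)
Orthogonal basis:
  u_1 = (-1, 0, -3, 3)
  u_2 = (-45/19, -2, -21/19, -36/19)

Apply the Gram-Schmidt recurrence
  u_1 = v_1
  u_i = v_i − Σ_{j<i} ((v_i · u_j) / (u_j · u_j)) · u_j.

Step by step this gives:
  u_1 = (-1, 0, -3, 3)
  u_2 = (-45/19, -2, -21/19, -36/19)

Orthogonality check:
  u_2 · u_1 = 0 (should be 0)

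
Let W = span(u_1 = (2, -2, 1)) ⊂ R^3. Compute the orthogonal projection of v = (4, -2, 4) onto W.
proj_W(v) = (32/9, -32/9, 16/9)

Set up U = [u_1 | ... | u_1] ∈ R^(3×1). The projector onto W = col(U) is P = U (U^T U)^(-1) U^T.
Compute U^T U =
  [9],
and U^T v = (16).
Solve U^T U · c = U^T v for the coefficients: c = (16/9). The projection is proj_W(v) = U c.
Check: (v - proj_W(v)) · u_1 = 0  (should be 0).
Result: proj_W(v) = (32/9, -32/9, 16/9).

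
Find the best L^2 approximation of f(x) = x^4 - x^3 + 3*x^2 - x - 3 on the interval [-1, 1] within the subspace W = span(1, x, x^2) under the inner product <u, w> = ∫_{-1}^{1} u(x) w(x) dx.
g(x) = 27*x^2/7 - 8*x/5 - 108/35

The best approximation g ∈ W is the orthogonal projection of f onto W. Writing g = a_0 + a_1 x + a_2 x^2, the coefficients solve the normal equations G · a = b where
  G_{ij} = <φ_i, φ_j> and b_i = <f, φ_i>, with φ_0 = 1, φ_1 = x, φ_2 = x^2.
G =
  [2, 0, 2/3]
  [0, 2/3, 0]
  [2/3, 0, 2/5],
b = (-18/5, -16/15, -18/35).
Solving gives a_0 = -108/35, a_1 = -8/5, a_2 = 27/7, so
  g(x) = 27*x^2/7 - 8*x/5 - 108/35.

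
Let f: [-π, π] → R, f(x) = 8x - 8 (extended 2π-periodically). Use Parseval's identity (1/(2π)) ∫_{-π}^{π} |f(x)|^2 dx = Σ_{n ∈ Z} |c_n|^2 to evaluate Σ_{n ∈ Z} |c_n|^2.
Σ |c_n|^2 = 64π^2/3 + 64

Expand and integrate term by term over [-π, π]:
  ∫ (8x)^2 dx = 64·(2π^3/3); ∫ 2·8·(-8)·x dx = 0 (odd integrand); ∫ (-8)^2 dx = 64·2π.
So (1/(2π)) ∫_{-π}^{π} (8x - 8)^2 dx = 64π^2/3 + 64 = 64π^2/3 + 64.
Parseval ⇒ Σ |c_n|^2 = 64π^2/3 + 64.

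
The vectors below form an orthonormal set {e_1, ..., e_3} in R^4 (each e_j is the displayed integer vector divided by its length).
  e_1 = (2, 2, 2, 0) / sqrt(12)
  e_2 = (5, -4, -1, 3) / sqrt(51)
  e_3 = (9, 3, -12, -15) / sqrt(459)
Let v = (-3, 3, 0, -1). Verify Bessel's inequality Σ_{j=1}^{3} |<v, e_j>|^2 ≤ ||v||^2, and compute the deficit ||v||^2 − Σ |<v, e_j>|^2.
Σ |<v, e_j>|^2 = 53/3; ||v||^2 = 19; deficit = 4/3

Write each e_j = u_j / sqrt(<u_j, u_j>) where u_j is the displayed integer vector. Then <v, e_j> = <v, u_j> / sqrt(<u_j, u_j>), so |<v, e_j>|^2 = <v, u_j>^2 / <u_j, u_j>.
Coefficients: <v, e_1> = 0/sqrt(12), <v, e_2> = -30/sqrt(51), <v, e_3> = -3/sqrt(459).
Square and sum: Σ |<v, e_j>|^2 = 53/3.
Compute ||v||^2 = v·v = 19.
Deficit = 19 − 53/3 = 4/3 ≥ 0, confirming Bessel's inequality. (The deficit equals ||v − Σ <v,e_j> e_j||^2, the squared distance from v to span{e_j}.)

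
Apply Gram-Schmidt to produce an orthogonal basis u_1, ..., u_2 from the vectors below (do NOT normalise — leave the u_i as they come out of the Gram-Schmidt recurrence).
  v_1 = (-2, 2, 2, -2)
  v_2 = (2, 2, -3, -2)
Orthogonal basis:
  u_1 = (-2, 2, 2, -2)
  u_2 = (7/4, 9/4, -11/4, -9/4)

Apply the Gram-Schmidt recurrence
  u_1 = v_1
  u_i = v_i − Σ_{j<i} ((v_i · u_j) / (u_j · u_j)) · u_j.

Step by step this gives:
  u_1 = (-2, 2, 2, -2)
  u_2 = (7/4, 9/4, -11/4, -9/4)

Orthogonality check:
  u_2 · u_1 = 0 (should be 0)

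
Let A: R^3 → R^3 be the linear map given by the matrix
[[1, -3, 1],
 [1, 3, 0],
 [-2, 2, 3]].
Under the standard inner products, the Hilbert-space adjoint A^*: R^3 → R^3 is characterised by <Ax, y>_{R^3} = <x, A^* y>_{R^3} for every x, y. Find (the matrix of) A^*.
A^* = A^T =
[[1, 1, -2],
 [-3, 3, 2],
 [1, 0, 3]]

For real matrices with standard dot products, the defining identity <Ax, y> = <x, A^* y> gives (Ax)^T y = x^T (A^*) y, i.e. x^T A^T y = x^T (A^*) y. Since this holds for all x, y, we must have A^* = A^T. Therefore
A^* =
[[1, 1, -2],
 [-3, 3, 2],
 [1, 0, 3]].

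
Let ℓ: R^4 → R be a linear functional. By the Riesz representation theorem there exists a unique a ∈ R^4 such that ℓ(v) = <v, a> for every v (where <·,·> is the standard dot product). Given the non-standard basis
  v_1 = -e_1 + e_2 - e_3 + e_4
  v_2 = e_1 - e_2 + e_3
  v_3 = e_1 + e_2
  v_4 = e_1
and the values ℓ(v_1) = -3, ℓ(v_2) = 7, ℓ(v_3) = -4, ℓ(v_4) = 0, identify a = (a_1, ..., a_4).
a = (0, -4, 3, 4)

Write a = (a_1, ..., a_4) in the standard basis. For each basis vector v_i, ℓ(v_i) = <v_i, a> is a linear equation in the a_j's. Collect the n equations into a matrix system V a = ℓ, where row i of V is v_i (expressed in the standard basis). Since V is invertible (lower-triangular with 1s on the diagonal, up to permutation), solve by back-substitution:
  V =
[[-1, 1, -1, 1],
 [1, -1, 1, 0],
 [1, 1, 0, 0],
 [1, 0, 0, 0]]
  V a = (-3, 7, -4, 0)
Solving gives a = (0, -4, 3, 4).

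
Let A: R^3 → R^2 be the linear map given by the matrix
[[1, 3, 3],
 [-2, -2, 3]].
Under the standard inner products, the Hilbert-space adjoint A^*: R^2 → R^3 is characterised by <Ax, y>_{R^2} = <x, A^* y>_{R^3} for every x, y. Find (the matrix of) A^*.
A^* = A^T =
[[1, -2],
 [3, -2],
 [3, 3]]

For real matrices with standard dot products, the defining identity <Ax, y> = <x, A^* y> gives (Ax)^T y = x^T (A^*) y, i.e. x^T A^T y = x^T (A^*) y. Since this holds for all x, y, we must have A^* = A^T. Therefore
A^* =
[[1, -2],
 [3, -2],
 [3, 3]].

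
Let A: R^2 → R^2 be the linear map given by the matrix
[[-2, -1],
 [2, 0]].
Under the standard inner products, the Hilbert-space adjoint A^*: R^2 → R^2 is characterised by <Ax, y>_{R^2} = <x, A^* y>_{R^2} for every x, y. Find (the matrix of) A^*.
A^* = A^T =
[[-2, 2],
 [-1, 0]]

For real matrices with standard dot products, the defining identity <Ax, y> = <x, A^* y> gives (Ax)^T y = x^T (A^*) y, i.e. x^T A^T y = x^T (A^*) y. Since this holds for all x, y, we must have A^* = A^T. Therefore
A^* =
[[-2, 2],
 [-1, 0]].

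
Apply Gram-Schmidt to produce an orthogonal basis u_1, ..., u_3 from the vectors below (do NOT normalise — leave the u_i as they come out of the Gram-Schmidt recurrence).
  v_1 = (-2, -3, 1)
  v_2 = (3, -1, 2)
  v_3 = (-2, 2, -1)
Orthogonal basis:
  u_1 = (-2, -3, 1)
  u_2 = (20/7, -17/14, 29/14)
  u_3 = (-1/3, 7/15, 11/15)

Apply the Gram-Schmidt recurrence
  u_1 = v_1
  u_i = v_i − Σ_{j<i} ((v_i · u_j) / (u_j · u_j)) · u_j.

Step by step this gives:
  u_1 = (-2, -3, 1)
  u_2 = (20/7, -17/14, 29/14)
  u_3 = (-1/3, 7/15, 11/15)

Orthogonality check:
  u_2 · u_1 = 0 (should be 0)
  u_3 · u_1 = 0 (should be 0)
  u_3 · u_2 = 0 (should be 0)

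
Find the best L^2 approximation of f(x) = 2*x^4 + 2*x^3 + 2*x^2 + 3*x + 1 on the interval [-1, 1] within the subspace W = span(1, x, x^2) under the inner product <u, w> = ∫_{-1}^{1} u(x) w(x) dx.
g(x) = 26*x^2/7 + 21*x/5 + 29/35

The best approximation g ∈ W is the orthogonal projection of f onto W. Writing g = a_0 + a_1 x + a_2 x^2, the coefficients solve the normal equations G · a = b where
  G_{ij} = <φ_i, φ_j> and b_i = <f, φ_i>, with φ_0 = 1, φ_1 = x, φ_2 = x^2.
G =
  [2, 0, 2/3]
  [0, 2/3, 0]
  [2/3, 0, 2/5],
b = (62/15, 14/5, 214/105).
Solving gives a_0 = 29/35, a_1 = 21/5, a_2 = 26/7, so
  g(x) = 26*x^2/7 + 21*x/5 + 29/35.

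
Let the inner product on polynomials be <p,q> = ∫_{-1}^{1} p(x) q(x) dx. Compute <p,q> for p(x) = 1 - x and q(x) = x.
<p,q> = -2/3

Expand the product: p(x)·q(x) = -x^2 + x.
∫_{-1}^{1} of each monomial x^k gives [2/(k+1) if k even, 0 if k odd]. Integrating term-by-term (or equivalently evaluating the antiderivative F(x) = -x^3/3 + x^2/2 at the endpoints):
  F(1) − F(−1) = 1/6 − (5/6) = -2/3.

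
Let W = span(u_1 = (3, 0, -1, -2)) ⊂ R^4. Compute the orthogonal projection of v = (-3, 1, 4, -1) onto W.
proj_W(v) = (-33/14, 0, 11/14, 11/7)

Set up U = [u_1 | ... | u_1] ∈ R^(4×1). The projector onto W = col(U) is P = U (U^T U)^(-1) U^T.
Compute U^T U =
  [14],
and U^T v = (-11).
Solve U^T U · c = U^T v for the coefficients: c = (-11/14). The projection is proj_W(v) = U c.
Check: (v - proj_W(v)) · u_1 = 0  (should be 0).
Result: proj_W(v) = (-33/14, 0, 11/14, 11/7).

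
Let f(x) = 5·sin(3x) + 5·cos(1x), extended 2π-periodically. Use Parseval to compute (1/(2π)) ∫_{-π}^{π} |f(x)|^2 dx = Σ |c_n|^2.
Σ |c_n|^2 = 25

Expand |f|^2 and use orthogonality of {sin(nx), cos(mx)} on [-π, π]:
  ∫_{-π}^{π} sin(nx)^2 dx = π, ∫ cos(mx)^2 dx = π, and cross terms integrate to 0.
So ∫_{-π}^{π} f(x)^2 dx = 5^2 · π + 5^2 · π = (25 + 25)π.
Divide by 2π: (25 + 25)/2 = 25.
By Parseval, this equals Σ |c_n|^2.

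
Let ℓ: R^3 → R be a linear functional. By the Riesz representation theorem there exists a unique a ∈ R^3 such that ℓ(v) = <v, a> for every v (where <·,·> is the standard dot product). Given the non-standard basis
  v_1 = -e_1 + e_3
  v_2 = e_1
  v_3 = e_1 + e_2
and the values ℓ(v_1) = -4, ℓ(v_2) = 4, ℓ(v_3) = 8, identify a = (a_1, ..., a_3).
a = (4, 4, 0)

Write a = (a_1, ..., a_3) in the standard basis. For each basis vector v_i, ℓ(v_i) = <v_i, a> is a linear equation in the a_j's. Collect the n equations into a matrix system V a = ℓ, where row i of V is v_i (expressed in the standard basis). Since V is invertible (lower-triangular with 1s on the diagonal, up to permutation), solve by back-substitution:
  V =
[[-1, 0, 1],
 [1, 0, 0],
 [1, 1, 0]]
  V a = (-4, 4, 8)
Solving gives a = (4, 4, 0).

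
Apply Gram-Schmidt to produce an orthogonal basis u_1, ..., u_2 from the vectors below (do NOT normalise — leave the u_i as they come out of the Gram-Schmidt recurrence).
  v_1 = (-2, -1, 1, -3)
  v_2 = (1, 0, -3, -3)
Orthogonal basis:
  u_1 = (-2, -1, 1, -3)
  u_2 = (23/15, 4/15, -49/15, -11/5)

Apply the Gram-Schmidt recurrence
  u_1 = v_1
  u_i = v_i − Σ_{j<i} ((v_i · u_j) / (u_j · u_j)) · u_j.

Step by step this gives:
  u_1 = (-2, -1, 1, -3)
  u_2 = (23/15, 4/15, -49/15, -11/5)

Orthogonality check:
  u_2 · u_1 = 0 (should be 0)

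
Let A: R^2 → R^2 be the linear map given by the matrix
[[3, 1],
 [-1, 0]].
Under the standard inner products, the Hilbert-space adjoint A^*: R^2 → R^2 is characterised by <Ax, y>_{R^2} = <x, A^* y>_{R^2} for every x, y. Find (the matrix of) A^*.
A^* = A^T =
[[3, -1],
 [1, 0]]

For real matrices with standard dot products, the defining identity <Ax, y> = <x, A^* y> gives (Ax)^T y = x^T (A^*) y, i.e. x^T A^T y = x^T (A^*) y. Since this holds for all x, y, we must have A^* = A^T. Therefore
A^* =
[[3, -1],
 [1, 0]].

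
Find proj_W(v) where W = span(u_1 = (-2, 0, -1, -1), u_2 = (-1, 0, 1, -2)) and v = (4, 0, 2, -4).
proj_W(v) = (2, 0, 4, -2)

Set up U = [u_1 | ... | u_2] ∈ R^(4×2). The projector onto W = col(U) is P = U (U^T U)^(-1) U^T.
Compute U^T U =
  [6, 3]
  [3, 6],
and U^T v = (-6, 6).
Solve U^T U · c = U^T v for the coefficients: c = (-2, 2). The projection is proj_W(v) = U c.
Check: (v - proj_W(v)) · u_1 = 0  (should be 0).
Check: (v - proj_W(v)) · u_2 = 0  (should be 0).
Result: proj_W(v) = (2, 0, 4, -2).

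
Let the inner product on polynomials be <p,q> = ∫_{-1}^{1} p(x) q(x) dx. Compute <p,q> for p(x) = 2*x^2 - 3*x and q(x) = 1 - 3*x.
<p,q> = 22/3

Expand the product: p(x)·q(x) = -6*x^3 + 11*x^2 - 3*x.
∫_{-1}^{1} of each monomial x^k gives [2/(k+1) if k even, 0 if k odd]. Integrating term-by-term (or equivalently evaluating the antiderivative F(x) = -3*x^4/2 + 11*x^3/3 - 3*x^2/2 at the endpoints):
  F(1) − F(−1) = 2/3 − (-20/3) = 22/3.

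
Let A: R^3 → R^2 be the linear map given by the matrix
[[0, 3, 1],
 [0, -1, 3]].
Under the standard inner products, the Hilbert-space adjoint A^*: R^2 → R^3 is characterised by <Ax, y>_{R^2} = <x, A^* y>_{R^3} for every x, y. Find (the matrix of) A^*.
A^* = A^T =
[[0, 0],
 [3, -1],
 [1, 3]]

For real matrices with standard dot products, the defining identity <Ax, y> = <x, A^* y> gives (Ax)^T y = x^T (A^*) y, i.e. x^T A^T y = x^T (A^*) y. Since this holds for all x, y, we must have A^* = A^T. Therefore
A^* =
[[0, 0],
 [3, -1],
 [1, 3]].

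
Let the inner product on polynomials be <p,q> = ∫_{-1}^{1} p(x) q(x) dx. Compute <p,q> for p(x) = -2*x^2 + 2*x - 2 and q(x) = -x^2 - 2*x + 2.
<p,q> = -56/5

Expand the product: p(x)·q(x) = 2*x^4 + 2*x^3 - 6*x^2 + 8*x - 4.
∫_{-1}^{1} of each monomial x^k gives [2/(k+1) if k even, 0 if k odd]. Integrating term-by-term (or equivalently evaluating the antiderivative F(x) = 2*x^5/5 + x^4/2 - 2*x^3 + 4*x^2 - 4*x at the endpoints):
  F(1) − F(−1) = -11/10 − (101/10) = -56/5.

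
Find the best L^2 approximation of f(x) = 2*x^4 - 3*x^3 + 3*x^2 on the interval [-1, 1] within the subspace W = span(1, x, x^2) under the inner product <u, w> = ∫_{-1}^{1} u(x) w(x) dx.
g(x) = 33*x^2/7 - 9*x/5 - 6/35

The best approximation g ∈ W is the orthogonal projection of f onto W. Writing g = a_0 + a_1 x + a_2 x^2, the coefficients solve the normal equations G · a = b where
  G_{ij} = <φ_i, φ_j> and b_i = <f, φ_i>, with φ_0 = 1, φ_1 = x, φ_2 = x^2.
G =
  [2, 0, 2/3]
  [0, 2/3, 0]
  [2/3, 0, 2/5],
b = (14/5, -6/5, 62/35).
Solving gives a_0 = -6/35, a_1 = -9/5, a_2 = 33/7, so
  g(x) = 33*x^2/7 - 9*x/5 - 6/35.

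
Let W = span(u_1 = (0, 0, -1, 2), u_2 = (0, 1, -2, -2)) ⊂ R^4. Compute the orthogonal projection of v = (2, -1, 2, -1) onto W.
proj_W(v) = (0, -23/41, 88/41, -38/41)

Set up U = [u_1 | ... | u_2] ∈ R^(4×2). The projector onto W = col(U) is P = U (U^T U)^(-1) U^T.
Compute U^T U =
  [5, -2]
  [-2, 9],
and U^T v = (-4, -3).
Solve U^T U · c = U^T v for the coefficients: c = (-42/41, -23/41). The projection is proj_W(v) = U c.
Check: (v - proj_W(v)) · u_1 = 0  (should be 0).
Check: (v - proj_W(v)) · u_2 = 0  (should be 0).
Result: proj_W(v) = (0, -23/41, 88/41, -38/41).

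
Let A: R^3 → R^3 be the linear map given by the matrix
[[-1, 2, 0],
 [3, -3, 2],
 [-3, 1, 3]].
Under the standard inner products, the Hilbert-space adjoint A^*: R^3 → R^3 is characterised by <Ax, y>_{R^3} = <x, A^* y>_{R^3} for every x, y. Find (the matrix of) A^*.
A^* = A^T =
[[-1, 3, -3],
 [2, -3, 1],
 [0, 2, 3]]

For real matrices with standard dot products, the defining identity <Ax, y> = <x, A^* y> gives (Ax)^T y = x^T (A^*) y, i.e. x^T A^T y = x^T (A^*) y. Since this holds for all x, y, we must have A^* = A^T. Therefore
A^* =
[[-1, 3, -3],
 [2, -3, 1],
 [0, 2, 3]].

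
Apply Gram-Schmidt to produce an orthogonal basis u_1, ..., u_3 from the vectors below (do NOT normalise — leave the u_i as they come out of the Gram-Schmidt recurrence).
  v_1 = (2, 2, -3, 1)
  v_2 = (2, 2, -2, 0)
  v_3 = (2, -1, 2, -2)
Orthogonal basis:
  u_1 = (2, 2, -3, 1)
  u_2 = (4/9, 4/9, 1/3, -7/9)
  u_3 = (8/5, -7/5, 1/5, 1/5)

Apply the Gram-Schmidt recurrence
  u_1 = v_1
  u_i = v_i − Σ_{j<i} ((v_i · u_j) / (u_j · u_j)) · u_j.

Step by step this gives:
  u_1 = (2, 2, -3, 1)
  u_2 = (4/9, 4/9, 1/3, -7/9)
  u_3 = (8/5, -7/5, 1/5, 1/5)

Orthogonality check:
  u_2 · u_1 = 0 (should be 0)
  u_3 · u_1 = 0 (should be 0)
  u_3 · u_2 = 0 (should be 0)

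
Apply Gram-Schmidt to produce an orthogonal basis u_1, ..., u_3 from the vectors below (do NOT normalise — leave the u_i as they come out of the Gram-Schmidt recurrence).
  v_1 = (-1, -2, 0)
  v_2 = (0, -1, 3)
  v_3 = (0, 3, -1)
Orthogonal basis:
  u_1 = (-1, -2, 0)
  u_2 = (2/5, -1/5, 3)
  u_3 = (-24/23, 12/23, 4/23)

Apply the Gram-Schmidt recurrence
  u_1 = v_1
  u_i = v_i − Σ_{j<i} ((v_i · u_j) / (u_j · u_j)) · u_j.

Step by step this gives:
  u_1 = (-1, -2, 0)
  u_2 = (2/5, -1/5, 3)
  u_3 = (-24/23, 12/23, 4/23)

Orthogonality check:
  u_2 · u_1 = 0 (should be 0)
  u_3 · u_1 = 0 (should be 0)
  u_3 · u_2 = 0 (should be 0)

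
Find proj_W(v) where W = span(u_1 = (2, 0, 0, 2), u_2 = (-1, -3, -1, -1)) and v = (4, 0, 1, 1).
proj_W(v) = (5/2, 3/10, 1/10, 5/2)

Set up U = [u_1 | ... | u_2] ∈ R^(4×2). The projector onto W = col(U) is P = U (U^T U)^(-1) U^T.
Compute U^T U =
  [8, -4]
  [-4, 12],
and U^T v = (10, -6).
Solve U^T U · c = U^T v for the coefficients: c = (6/5, -1/10). The projection is proj_W(v) = U c.
Check: (v - proj_W(v)) · u_1 = 0  (should be 0).
Check: (v - proj_W(v)) · u_2 = 0  (should be 0).
Result: proj_W(v) = (5/2, 3/10, 1/10, 5/2).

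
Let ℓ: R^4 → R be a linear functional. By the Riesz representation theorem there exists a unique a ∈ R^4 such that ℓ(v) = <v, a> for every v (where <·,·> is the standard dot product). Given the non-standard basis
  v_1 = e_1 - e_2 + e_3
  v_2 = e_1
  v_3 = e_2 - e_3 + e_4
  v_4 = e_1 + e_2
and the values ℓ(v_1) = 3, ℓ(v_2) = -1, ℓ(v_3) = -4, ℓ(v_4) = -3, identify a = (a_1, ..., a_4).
a = (-1, -2, 2, 0)

Write a = (a_1, ..., a_4) in the standard basis. For each basis vector v_i, ℓ(v_i) = <v_i, a> is a linear equation in the a_j's. Collect the n equations into a matrix system V a = ℓ, where row i of V is v_i (expressed in the standard basis). Since V is invertible (lower-triangular with 1s on the diagonal, up to permutation), solve by back-substitution:
  V =
[[1, -1, 1, 0],
 [1, 0, 0, 0],
 [0, 1, -1, 1],
 [1, 1, 0, 0]]
  V a = (3, -1, -4, -3)
Solving gives a = (-1, -2, 2, 0).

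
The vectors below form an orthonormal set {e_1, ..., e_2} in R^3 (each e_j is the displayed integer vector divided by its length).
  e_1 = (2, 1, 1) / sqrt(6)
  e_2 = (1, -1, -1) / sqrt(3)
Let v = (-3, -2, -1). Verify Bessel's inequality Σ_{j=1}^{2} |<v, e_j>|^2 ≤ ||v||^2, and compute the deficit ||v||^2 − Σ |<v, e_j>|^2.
Σ |<v, e_j>|^2 = 27/2; ||v||^2 = 14; deficit = 1/2

Write each e_j = u_j / sqrt(<u_j, u_j>) where u_j is the displayed integer vector. Then <v, e_j> = <v, u_j> / sqrt(<u_j, u_j>), so |<v, e_j>|^2 = <v, u_j>^2 / <u_j, u_j>.
Coefficients: <v, e_1> = -9/sqrt(6), <v, e_2> = 0/sqrt(3).
Square and sum: Σ |<v, e_j>|^2 = 27/2.
Compute ||v||^2 = v·v = 14.
Deficit = 14 − 27/2 = 1/2 ≥ 0, confirming Bessel's inequality. (The deficit equals ||v − Σ <v,e_j> e_j||^2, the squared distance from v to span{e_j}.)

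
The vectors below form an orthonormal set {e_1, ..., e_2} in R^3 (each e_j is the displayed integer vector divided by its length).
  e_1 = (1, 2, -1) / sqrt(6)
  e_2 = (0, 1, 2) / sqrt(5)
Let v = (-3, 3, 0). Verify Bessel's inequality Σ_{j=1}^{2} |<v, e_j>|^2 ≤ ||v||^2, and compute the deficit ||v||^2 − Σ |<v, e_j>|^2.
Σ |<v, e_j>|^2 = 33/10; ||v||^2 = 18; deficit = 147/10

Write each e_j = u_j / sqrt(<u_j, u_j>) where u_j is the displayed integer vector. Then <v, e_j> = <v, u_j> / sqrt(<u_j, u_j>), so |<v, e_j>|^2 = <v, u_j>^2 / <u_j, u_j>.
Coefficients: <v, e_1> = 3/sqrt(6), <v, e_2> = 3/sqrt(5).
Square and sum: Σ |<v, e_j>|^2 = 33/10.
Compute ||v||^2 = v·v = 18.
Deficit = 18 − 33/10 = 147/10 ≥ 0, confirming Bessel's inequality. (The deficit equals ||v − Σ <v,e_j> e_j||^2, the squared distance from v to span{e_j}.)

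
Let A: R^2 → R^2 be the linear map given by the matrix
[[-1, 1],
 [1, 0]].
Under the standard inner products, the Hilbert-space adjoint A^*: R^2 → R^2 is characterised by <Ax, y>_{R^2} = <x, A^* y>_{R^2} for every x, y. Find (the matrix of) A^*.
A^* = A^T =
[[-1, 1],
 [1, 0]]

For real matrices with standard dot products, the defining identity <Ax, y> = <x, A^* y> gives (Ax)^T y = x^T (A^*) y, i.e. x^T A^T y = x^T (A^*) y. Since this holds for all x, y, we must have A^* = A^T. Therefore
A^* =
[[-1, 1],
 [1, 0]].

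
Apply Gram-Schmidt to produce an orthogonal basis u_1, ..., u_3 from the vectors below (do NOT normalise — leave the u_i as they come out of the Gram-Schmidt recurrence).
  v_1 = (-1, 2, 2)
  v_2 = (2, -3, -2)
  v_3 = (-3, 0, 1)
Orthogonal basis:
  u_1 = (-1, 2, 2)
  u_2 = (2/3, -1/3, 2/3)
  u_3 = (-14/9, -14/9, 7/9)

Apply the Gram-Schmidt recurrence
  u_1 = v_1
  u_i = v_i − Σ_{j<i} ((v_i · u_j) / (u_j · u_j)) · u_j.

Step by step this gives:
  u_1 = (-1, 2, 2)
  u_2 = (2/3, -1/3, 2/3)
  u_3 = (-14/9, -14/9, 7/9)

Orthogonality check:
  u_2 · u_1 = 0 (should be 0)
  u_3 · u_1 = 0 (should be 0)
  u_3 · u_2 = 0 (should be 0)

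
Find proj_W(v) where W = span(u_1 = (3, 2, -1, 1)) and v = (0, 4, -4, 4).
proj_W(v) = (16/5, 32/15, -16/15, 16/15)

Set up U = [u_1 | ... | u_1] ∈ R^(4×1). The projector onto W = col(U) is P = U (U^T U)^(-1) U^T.
Compute U^T U =
  [15],
and U^T v = (16).
Solve U^T U · c = U^T v for the coefficients: c = (16/15). The projection is proj_W(v) = U c.
Check: (v - proj_W(v)) · u_1 = 0  (should be 0).
Result: proj_W(v) = (16/5, 32/15, -16/15, 16/15).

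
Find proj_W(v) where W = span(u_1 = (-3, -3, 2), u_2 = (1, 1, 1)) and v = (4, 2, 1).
proj_W(v) = (3, 3, 1)

Set up U = [u_1 | ... | u_2] ∈ R^(3×2). The projector onto W = col(U) is P = U (U^T U)^(-1) U^T.
Compute U^T U =
  [22, -4]
  [-4, 3],
and U^T v = (-16, 7).
Solve U^T U · c = U^T v for the coefficients: c = (-2/5, 9/5). The projection is proj_W(v) = U c.
Check: (v - proj_W(v)) · u_1 = 0  (should be 0).
Check: (v - proj_W(v)) · u_2 = 0  (should be 0).
Result: proj_W(v) = (3, 3, 1).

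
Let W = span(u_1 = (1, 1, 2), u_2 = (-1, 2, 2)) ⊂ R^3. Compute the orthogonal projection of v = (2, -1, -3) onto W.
proj_W(v) = (40/29, -65/29, -60/29)

Set up U = [u_1 | ... | u_2] ∈ R^(3×2). The projector onto W = col(U) is P = U (U^T U)^(-1) U^T.
Compute U^T U =
  [6, 5]
  [5, 9],
and U^T v = (-5, -10).
Solve U^T U · c = U^T v for the coefficients: c = (5/29, -35/29). The projection is proj_W(v) = U c.
Check: (v - proj_W(v)) · u_1 = 0  (should be 0).
Check: (v - proj_W(v)) · u_2 = 0  (should be 0).
Result: proj_W(v) = (40/29, -65/29, -60/29).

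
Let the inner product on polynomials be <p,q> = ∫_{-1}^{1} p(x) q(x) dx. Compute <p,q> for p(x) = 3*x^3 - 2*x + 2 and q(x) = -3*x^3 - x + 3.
<p,q> = 1256/105

Expand the product: p(x)·q(x) = -9*x^6 + 3*x^4 + 3*x^3 + 2*x^2 - 8*x + 6.
∫_{-1}^{1} of each monomial x^k gives [2/(k+1) if k even, 0 if k odd]. Integrating term-by-term (or equivalently evaluating the antiderivative F(x) = -9*x^7/7 + 3*x^5/5 + 3*x^4/4 + 2*x^3/3 - 4*x^2 + 6*x at the endpoints):
  F(1) − F(−1) = 1147/420 − (-3877/420) = 1256/105.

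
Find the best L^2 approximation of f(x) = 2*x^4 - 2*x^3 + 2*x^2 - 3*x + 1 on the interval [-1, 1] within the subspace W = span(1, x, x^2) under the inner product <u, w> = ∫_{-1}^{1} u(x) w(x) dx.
g(x) = 26*x^2/7 - 21*x/5 + 29/35

The best approximation g ∈ W is the orthogonal projection of f onto W. Writing g = a_0 + a_1 x + a_2 x^2, the coefficients solve the normal equations G · a = b where
  G_{ij} = <φ_i, φ_j> and b_i = <f, φ_i>, with φ_0 = 1, φ_1 = x, φ_2 = x^2.
G =
  [2, 0, 2/3]
  [0, 2/3, 0]
  [2/3, 0, 2/5],
b = (62/15, -14/5, 214/105).
Solving gives a_0 = 29/35, a_1 = -21/5, a_2 = 26/7, so
  g(x) = 26*x^2/7 - 21*x/5 + 29/35.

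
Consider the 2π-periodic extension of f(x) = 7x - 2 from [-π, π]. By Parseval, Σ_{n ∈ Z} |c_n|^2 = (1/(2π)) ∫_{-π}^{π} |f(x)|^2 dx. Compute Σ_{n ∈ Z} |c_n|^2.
Σ |c_n|^2 = 49π^2/3 + 4

Expand and integrate term by term over [-π, π]:
  ∫ (7x)^2 dx = 49·(2π^3/3); ∫ 2·7·(-2)·x dx = 0 (odd integrand); ∫ (-2)^2 dx = 4·2π.
So (1/(2π)) ∫_{-π}^{π} (7x - 2)^2 dx = 49π^2/3 + 4 = 49π^2/3 + 4.
Parseval ⇒ Σ |c_n|^2 = 49π^2/3 + 4.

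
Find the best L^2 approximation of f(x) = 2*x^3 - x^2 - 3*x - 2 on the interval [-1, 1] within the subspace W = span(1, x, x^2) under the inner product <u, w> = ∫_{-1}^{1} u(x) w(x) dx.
g(x) = -x^2 - 9*x/5 - 2

The best approximation g ∈ W is the orthogonal projection of f onto W. Writing g = a_0 + a_1 x + a_2 x^2, the coefficients solve the normal equations G · a = b where
  G_{ij} = <φ_i, φ_j> and b_i = <f, φ_i>, with φ_0 = 1, φ_1 = x, φ_2 = x^2.
G =
  [2, 0, 2/3]
  [0, 2/3, 0]
  [2/3, 0, 2/5],
b = (-14/3, -6/5, -26/15).
Solving gives a_0 = -2, a_1 = -9/5, a_2 = -1, so
  g(x) = -x^2 - 9*x/5 - 2.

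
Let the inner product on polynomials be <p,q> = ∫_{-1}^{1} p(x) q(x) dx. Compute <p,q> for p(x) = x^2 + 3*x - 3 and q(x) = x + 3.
<p,q> = -14

Expand the product: p(x)·q(x) = x^3 + 6*x^2 + 6*x - 9.
∫_{-1}^{1} of each monomial x^k gives [2/(k+1) if k even, 0 if k odd]. Integrating term-by-term (or equivalently evaluating the antiderivative F(x) = x^4/4 + 2*x^3 + 3*x^2 - 9*x at the endpoints):
  F(1) − F(−1) = -15/4 − (41/4) = -14.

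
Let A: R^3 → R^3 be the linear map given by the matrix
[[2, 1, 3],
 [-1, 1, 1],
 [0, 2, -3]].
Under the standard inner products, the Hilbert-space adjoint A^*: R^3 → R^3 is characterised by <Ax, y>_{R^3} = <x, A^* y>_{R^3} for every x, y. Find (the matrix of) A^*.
A^* = A^T =
[[2, -1, 0],
 [1, 1, 2],
 [3, 1, -3]]

For real matrices with standard dot products, the defining identity <Ax, y> = <x, A^* y> gives (Ax)^T y = x^T (A^*) y, i.e. x^T A^T y = x^T (A^*) y. Since this holds for all x, y, we must have A^* = A^T. Therefore
A^* =
[[2, -1, 0],
 [1, 1, 2],
 [3, 1, -3]].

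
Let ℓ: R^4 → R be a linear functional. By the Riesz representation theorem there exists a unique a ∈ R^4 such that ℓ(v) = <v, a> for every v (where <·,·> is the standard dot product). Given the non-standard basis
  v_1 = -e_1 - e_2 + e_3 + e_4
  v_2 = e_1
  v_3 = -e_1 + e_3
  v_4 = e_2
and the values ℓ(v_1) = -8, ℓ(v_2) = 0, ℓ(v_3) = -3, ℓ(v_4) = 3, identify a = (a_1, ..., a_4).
a = (0, 3, -3, -2)

Write a = (a_1, ..., a_4) in the standard basis. For each basis vector v_i, ℓ(v_i) = <v_i, a> is a linear equation in the a_j's. Collect the n equations into a matrix system V a = ℓ, where row i of V is v_i (expressed in the standard basis). Since V is invertible (lower-triangular with 1s on the diagonal, up to permutation), solve by back-substitution:
  V =
[[-1, -1, 1, 1],
 [1, 0, 0, 0],
 [-1, 0, 1, 0],
 [0, 1, 0, 0]]
  V a = (-8, 0, -3, 3)
Solving gives a = (0, 3, -3, -2).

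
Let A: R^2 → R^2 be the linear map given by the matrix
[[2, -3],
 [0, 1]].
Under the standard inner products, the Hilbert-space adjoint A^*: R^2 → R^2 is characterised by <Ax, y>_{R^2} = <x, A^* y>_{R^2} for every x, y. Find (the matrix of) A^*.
A^* = A^T =
[[2, 0],
 [-3, 1]]

For real matrices with standard dot products, the defining identity <Ax, y> = <x, A^* y> gives (Ax)^T y = x^T (A^*) y, i.e. x^T A^T y = x^T (A^*) y. Since this holds for all x, y, we must have A^* = A^T. Therefore
A^* =
[[2, 0],
 [-3, 1]].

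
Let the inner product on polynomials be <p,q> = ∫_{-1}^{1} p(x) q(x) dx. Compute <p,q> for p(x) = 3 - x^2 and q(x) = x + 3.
<p,q> = 16

Expand the product: p(x)·q(x) = -x^3 - 3*x^2 + 3*x + 9.
∫_{-1}^{1} of each monomial x^k gives [2/(k+1) if k even, 0 if k odd]. Integrating term-by-term (or equivalently evaluating the antiderivative F(x) = -x^4/4 - x^3 + 3*x^2/2 + 9*x at the endpoints):
  F(1) − F(−1) = 37/4 − (-27/4) = 16.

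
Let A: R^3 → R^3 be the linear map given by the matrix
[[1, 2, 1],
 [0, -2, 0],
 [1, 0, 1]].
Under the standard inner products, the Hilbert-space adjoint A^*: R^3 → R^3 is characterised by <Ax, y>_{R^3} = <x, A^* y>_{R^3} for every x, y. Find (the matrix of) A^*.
A^* = A^T =
[[1, 0, 1],
 [2, -2, 0],
 [1, 0, 1]]

For real matrices with standard dot products, the defining identity <Ax, y> = <x, A^* y> gives (Ax)^T y = x^T (A^*) y, i.e. x^T A^T y = x^T (A^*) y. Since this holds for all x, y, we must have A^* = A^T. Therefore
A^* =
[[1, 0, 1],
 [2, -2, 0],
 [1, 0, 1]].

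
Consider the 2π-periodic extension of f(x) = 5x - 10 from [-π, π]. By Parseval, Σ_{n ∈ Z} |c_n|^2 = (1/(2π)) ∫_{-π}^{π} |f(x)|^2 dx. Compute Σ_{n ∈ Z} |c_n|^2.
Σ |c_n|^2 = 25π^2/3 + 100

Expand and integrate term by term over [-π, π]:
  ∫ (5x)^2 dx = 25·(2π^3/3); ∫ 2·5·(-10)·x dx = 0 (odd integrand); ∫ (-10)^2 dx = 100·2π.
So (1/(2π)) ∫_{-π}^{π} (5x - 10)^2 dx = 25π^2/3 + 100 = 25π^2/3 + 100.
Parseval ⇒ Σ |c_n|^2 = 25π^2/3 + 100.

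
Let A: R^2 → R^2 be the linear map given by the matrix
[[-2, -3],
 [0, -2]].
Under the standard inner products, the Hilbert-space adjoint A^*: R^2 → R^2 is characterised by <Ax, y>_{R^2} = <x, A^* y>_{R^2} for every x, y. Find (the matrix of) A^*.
A^* = A^T =
[[-2, 0],
 [-3, -2]]

For real matrices with standard dot products, the defining identity <Ax, y> = <x, A^* y> gives (Ax)^T y = x^T (A^*) y, i.e. x^T A^T y = x^T (A^*) y. Since this holds for all x, y, we must have A^* = A^T. Therefore
A^* =
[[-2, 0],
 [-3, -2]].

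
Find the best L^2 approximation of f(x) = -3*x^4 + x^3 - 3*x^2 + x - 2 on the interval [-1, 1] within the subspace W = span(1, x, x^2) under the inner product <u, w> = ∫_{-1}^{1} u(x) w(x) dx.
g(x) = -39*x^2/7 + 8*x/5 - 61/35

The best approximation g ∈ W is the orthogonal projection of f onto W. Writing g = a_0 + a_1 x + a_2 x^2, the coefficients solve the normal equations G · a = b where
  G_{ij} = <φ_i, φ_j> and b_i = <f, φ_i>, with φ_0 = 1, φ_1 = x, φ_2 = x^2.
G =
  [2, 0, 2/3]
  [0, 2/3, 0]
  [2/3, 0, 2/5],
b = (-36/5, 16/15, -356/105).
Solving gives a_0 = -61/35, a_1 = 8/5, a_2 = -39/7, so
  g(x) = -39*x^2/7 + 8*x/5 - 61/35.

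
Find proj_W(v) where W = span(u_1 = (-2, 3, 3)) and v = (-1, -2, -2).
proj_W(v) = (10/11, -15/11, -15/11)

Set up U = [u_1 | ... | u_1] ∈ R^(3×1). The projector onto W = col(U) is P = U (U^T U)^(-1) U^T.
Compute U^T U =
  [22],
and U^T v = (-10).
Solve U^T U · c = U^T v for the coefficients: c = (-5/11). The projection is proj_W(v) = U c.
Check: (v - proj_W(v)) · u_1 = 0  (should be 0).
Result: proj_W(v) = (10/11, -15/11, -15/11).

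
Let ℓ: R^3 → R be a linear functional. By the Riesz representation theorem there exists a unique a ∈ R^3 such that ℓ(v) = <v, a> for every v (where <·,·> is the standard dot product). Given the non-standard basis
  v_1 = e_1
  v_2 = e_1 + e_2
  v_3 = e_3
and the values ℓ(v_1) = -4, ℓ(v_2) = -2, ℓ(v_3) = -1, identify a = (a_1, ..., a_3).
a = (-4, 2, -1)

Write a = (a_1, ..., a_3) in the standard basis. For each basis vector v_i, ℓ(v_i) = <v_i, a> is a linear equation in the a_j's. Collect the n equations into a matrix system V a = ℓ, where row i of V is v_i (expressed in the standard basis). Since V is invertible (lower-triangular with 1s on the diagonal, up to permutation), solve by back-substitution:
  V =
[[1, 0, 0],
 [1, 1, 0],
 [0, 0, 1]]
  V a = (-4, -2, -1)
Solving gives a = (-4, 2, -1).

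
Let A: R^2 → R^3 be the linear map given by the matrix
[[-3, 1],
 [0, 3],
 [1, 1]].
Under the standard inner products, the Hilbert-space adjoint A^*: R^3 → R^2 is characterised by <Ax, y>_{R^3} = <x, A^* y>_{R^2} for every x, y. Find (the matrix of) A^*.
A^* = A^T =
[[-3, 0, 1],
 [1, 3, 1]]

For real matrices with standard dot products, the defining identity <Ax, y> = <x, A^* y> gives (Ax)^T y = x^T (A^*) y, i.e. x^T A^T y = x^T (A^*) y. Since this holds for all x, y, we must have A^* = A^T. Therefore
A^* =
[[-3, 0, 1],
 [1, 3, 1]].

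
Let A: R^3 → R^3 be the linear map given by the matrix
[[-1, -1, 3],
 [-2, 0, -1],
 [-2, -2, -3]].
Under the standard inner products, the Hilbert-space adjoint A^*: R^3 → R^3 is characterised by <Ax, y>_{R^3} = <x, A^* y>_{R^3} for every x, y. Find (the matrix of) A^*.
A^* = A^T =
[[-1, -2, -2],
 [-1, 0, -2],
 [3, -1, -3]]

For real matrices with standard dot products, the defining identity <Ax, y> = <x, A^* y> gives (Ax)^T y = x^T (A^*) y, i.e. x^T A^T y = x^T (A^*) y. Since this holds for all x, y, we must have A^* = A^T. Therefore
A^* =
[[-1, -2, -2],
 [-1, 0, -2],
 [3, -1, -3]].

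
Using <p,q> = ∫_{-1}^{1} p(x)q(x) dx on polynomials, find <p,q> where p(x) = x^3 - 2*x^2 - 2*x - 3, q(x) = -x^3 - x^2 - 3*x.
<p,q> = 214/35

Expand the product: p(x)·q(x) = -x^6 + x^5 + x^4 + 11*x^3 + 9*x^2 + 9*x.
∫_{-1}^{1} of each monomial x^k gives [2/(k+1) if k even, 0 if k odd]. Integrating term-by-term (or equivalently evaluating the antiderivative F(x) = -x^7/7 + x^6/6 + x^5/5 + 11*x^4/4 + 3*x^3 + 9*x^2/2 at the endpoints):
  F(1) − F(−1) = 3*2**(83/459)*3**(2/459)*5**(259/459)*7**(377/459)/4 − (1831/420) = 214/35.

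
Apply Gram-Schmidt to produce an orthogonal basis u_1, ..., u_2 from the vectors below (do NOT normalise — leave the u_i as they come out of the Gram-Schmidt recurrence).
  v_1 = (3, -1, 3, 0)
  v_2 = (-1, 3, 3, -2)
Orthogonal basis:
  u_1 = (3, -1, 3, 0)
  u_2 = (-28/19, 60/19, 48/19, -2)

Apply the Gram-Schmidt recurrence
  u_1 = v_1
  u_i = v_i − Σ_{j<i} ((v_i · u_j) / (u_j · u_j)) · u_j.

Step by step this gives:
  u_1 = (3, -1, 3, 0)
  u_2 = (-28/19, 60/19, 48/19, -2)

Orthogonality check:
  u_2 · u_1 = 0 (should be 0)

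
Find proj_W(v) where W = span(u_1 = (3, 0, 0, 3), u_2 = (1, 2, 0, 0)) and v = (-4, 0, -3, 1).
proj_W(v) = (-16/9, -10/9, 0, -11/9)

Set up U = [u_1 | ... | u_2] ∈ R^(4×2). The projector onto W = col(U) is P = U (U^T U)^(-1) U^T.
Compute U^T U =
  [18, 3]
  [3, 5],
and U^T v = (-9, -4).
Solve U^T U · c = U^T v for the coefficients: c = (-11/27, -5/9). The projection is proj_W(v) = U c.
Check: (v - proj_W(v)) · u_1 = 0  (should be 0).
Check: (v - proj_W(v)) · u_2 = 0  (should be 0).
Result: proj_W(v) = (-16/9, -10/9, 0, -11/9).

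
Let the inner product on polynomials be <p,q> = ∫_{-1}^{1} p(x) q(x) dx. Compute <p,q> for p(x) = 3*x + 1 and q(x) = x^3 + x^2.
<p,q> = 28/15

Expand the product: p(x)·q(x) = 3*x^4 + 4*x^3 + x^2.
∫_{-1}^{1} of each monomial x^k gives [2/(k+1) if k even, 0 if k odd]. Integrating term-by-term (or equivalently evaluating the antiderivative F(x) = 3*x^5/5 + x^4 + x^3/3 at the endpoints):
  F(1) − F(−1) = 29/15 − (1/15) = 28/15.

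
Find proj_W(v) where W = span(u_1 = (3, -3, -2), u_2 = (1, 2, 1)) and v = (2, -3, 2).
proj_W(v) = (179/107, -146/107, -101/107)

Set up U = [u_1 | ... | u_2] ∈ R^(3×2). The projector onto W = col(U) is P = U (U^T U)^(-1) U^T.
Compute U^T U =
  [22, -5]
  [-5, 6],
and U^T v = (11, -2).
Solve U^T U · c = U^T v for the coefficients: c = (56/107, 11/107). The projection is proj_W(v) = U c.
Check: (v - proj_W(v)) · u_1 = 0  (should be 0).
Check: (v - proj_W(v)) · u_2 = 0  (should be 0).
Result: proj_W(v) = (179/107, -146/107, -101/107).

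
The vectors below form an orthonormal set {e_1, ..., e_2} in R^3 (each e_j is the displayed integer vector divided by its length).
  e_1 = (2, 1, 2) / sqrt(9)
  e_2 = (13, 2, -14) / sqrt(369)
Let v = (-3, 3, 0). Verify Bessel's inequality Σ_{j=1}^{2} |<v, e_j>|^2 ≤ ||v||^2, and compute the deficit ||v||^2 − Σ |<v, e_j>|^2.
Σ |<v, e_j>|^2 = 162/41; ||v||^2 = 18; deficit = 576/41

Write each e_j = u_j / sqrt(<u_j, u_j>) where u_j is the displayed integer vector. Then <v, e_j> = <v, u_j> / sqrt(<u_j, u_j>), so |<v, e_j>|^2 = <v, u_j>^2 / <u_j, u_j>.
Coefficients: <v, e_1> = -3/sqrt(9), <v, e_2> = -33/sqrt(369).
Square and sum: Σ |<v, e_j>|^2 = 162/41.
Compute ||v||^2 = v·v = 18.
Deficit = 18 − 162/41 = 576/41 ≥ 0, confirming Bessel's inequality. (The deficit equals ||v − Σ <v,e_j> e_j||^2, the squared distance from v to span{e_j}.)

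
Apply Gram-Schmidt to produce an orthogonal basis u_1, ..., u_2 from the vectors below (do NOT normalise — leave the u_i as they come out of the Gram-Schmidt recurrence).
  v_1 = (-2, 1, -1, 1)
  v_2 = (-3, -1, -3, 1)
Orthogonal basis:
  u_1 = (-2, 1, -1, 1)
  u_2 = (-3/7, -16/7, -12/7, -2/7)

Apply the Gram-Schmidt recurrence
  u_1 = v_1
  u_i = v_i − Σ_{j<i} ((v_i · u_j) / (u_j · u_j)) · u_j.

Step by step this gives:
  u_1 = (-2, 1, -1, 1)
  u_2 = (-3/7, -16/7, -12/7, -2/7)

Orthogonality check:
  u_2 · u_1 = 0 (should be 0)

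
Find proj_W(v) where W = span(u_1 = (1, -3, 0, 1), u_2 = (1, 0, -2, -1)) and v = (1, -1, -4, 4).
proj_W(v) = (103/66, -24/11, -5/3, -7/66)

Set up U = [u_1 | ... | u_2] ∈ R^(4×2). The projector onto W = col(U) is P = U (U^T U)^(-1) U^T.
Compute U^T U =
  [11, 0]
  [0, 6],
and U^T v = (8, 5).
Solve U^T U · c = U^T v for the coefficients: c = (8/11, 5/6). The projection is proj_W(v) = U c.
Check: (v - proj_W(v)) · u_1 = 0  (should be 0).
Check: (v - proj_W(v)) · u_2 = 0  (should be 0).
Result: proj_W(v) = (103/66, -24/11, -5/3, -7/66).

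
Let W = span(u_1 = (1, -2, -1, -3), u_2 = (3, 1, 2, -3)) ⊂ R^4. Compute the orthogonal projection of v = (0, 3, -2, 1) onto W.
proj_W(v) = (-141/281, 254/281, 121/281, 399/281)

Set up U = [u_1 | ... | u_2] ∈ R^(4×2). The projector onto W = col(U) is P = U (U^T U)^(-1) U^T.
Compute U^T U =
  [15, 8]
  [8, 23],
and U^T v = (-7, -4).
Solve U^T U · c = U^T v for the coefficients: c = (-129/281, -4/281). The projection is proj_W(v) = U c.
Check: (v - proj_W(v)) · u_1 = 0  (should be 0).
Check: (v - proj_W(v)) · u_2 = 0  (should be 0).
Result: proj_W(v) = (-141/281, 254/281, 121/281, 399/281).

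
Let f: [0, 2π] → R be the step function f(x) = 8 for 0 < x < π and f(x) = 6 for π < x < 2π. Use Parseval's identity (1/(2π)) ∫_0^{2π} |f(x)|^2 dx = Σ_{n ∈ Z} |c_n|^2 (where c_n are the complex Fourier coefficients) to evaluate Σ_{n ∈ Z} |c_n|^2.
Σ |c_n|^2 = 50

Parseval equates the L^2 energy of f (normalised by 1/(2π)) with the ℓ^2 sum of its Fourier coefficients: (1/(2π)) ∫_0^{2π} |f|^2 = Σ |c_n|^2.
Compute the left side: (1/(2π)) [∫_0^π 8^2 dx + ∫_π^{2π} 6^2 dx] = (1/(2π)) · (64π + 36π) = (64 + 36)/2 = 50.
So Σ_{n ∈ Z} |c_n|^2 = 50.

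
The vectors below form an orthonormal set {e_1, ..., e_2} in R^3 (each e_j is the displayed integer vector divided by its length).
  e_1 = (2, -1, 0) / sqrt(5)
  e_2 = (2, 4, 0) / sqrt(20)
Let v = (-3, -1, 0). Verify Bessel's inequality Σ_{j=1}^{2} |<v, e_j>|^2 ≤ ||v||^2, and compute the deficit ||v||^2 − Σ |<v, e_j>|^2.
Σ |<v, e_j>|^2 = 10; ||v||^2 = 10; deficit = 0

Write each e_j = u_j / sqrt(<u_j, u_j>) where u_j is the displayed integer vector. Then <v, e_j> = <v, u_j> / sqrt(<u_j, u_j>), so |<v, e_j>|^2 = <v, u_j>^2 / <u_j, u_j>.
Coefficients: <v, e_1> = -5/sqrt(5), <v, e_2> = -10/sqrt(20).
Square and sum: Σ |<v, e_j>|^2 = 10.
Compute ||v||^2 = v·v = 10.
Deficit = 10 − 10 = 0 ≥ 0, confirming Bessel's inequality. (The deficit equals ||v − Σ <v,e_j> e_j||^2, the squared distance from v to span{e_j}.)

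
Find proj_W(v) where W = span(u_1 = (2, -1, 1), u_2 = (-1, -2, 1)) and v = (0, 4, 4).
proj_W(v) = (32/35, 44/35, -4/7)

Set up U = [u_1 | ... | u_2] ∈ R^(3×2). The projector onto W = col(U) is P = U (U^T U)^(-1) U^T.
Compute U^T U =
  [6, 1]
  [1, 6],
and U^T v = (0, -4).
Solve U^T U · c = U^T v for the coefficients: c = (4/35, -24/35). The projection is proj_W(v) = U c.
Check: (v - proj_W(v)) · u_1 = 0  (should be 0).
Check: (v - proj_W(v)) · u_2 = 0  (should be 0).
Result: proj_W(v) = (32/35, 44/35, -4/7).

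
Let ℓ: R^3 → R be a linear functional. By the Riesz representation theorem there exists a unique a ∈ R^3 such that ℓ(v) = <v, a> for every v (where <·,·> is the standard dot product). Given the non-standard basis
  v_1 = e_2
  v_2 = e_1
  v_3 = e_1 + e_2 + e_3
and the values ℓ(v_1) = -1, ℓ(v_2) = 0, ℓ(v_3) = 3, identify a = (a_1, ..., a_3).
a = (0, -1, 4)

Write a = (a_1, ..., a_3) in the standard basis. For each basis vector v_i, ℓ(v_i) = <v_i, a> is a linear equation in the a_j's. Collect the n equations into a matrix system V a = ℓ, where row i of V is v_i (expressed in the standard basis). Since V is invertible (lower-triangular with 1s on the diagonal, up to permutation), solve by back-substitution:
  V =
[[0, 1, 0],
 [1, 0, 0],
 [1, 1, 1]]
  V a = (-1, 0, 3)
Solving gives a = (0, -1, 4).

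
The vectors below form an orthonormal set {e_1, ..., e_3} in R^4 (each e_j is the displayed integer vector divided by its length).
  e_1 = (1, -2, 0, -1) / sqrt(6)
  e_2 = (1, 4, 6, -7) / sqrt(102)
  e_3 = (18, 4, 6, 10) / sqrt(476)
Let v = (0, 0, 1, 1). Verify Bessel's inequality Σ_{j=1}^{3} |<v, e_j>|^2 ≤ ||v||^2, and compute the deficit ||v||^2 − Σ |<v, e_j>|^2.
Σ |<v, e_j>|^2 = 5/7; ||v||^2 = 2; deficit = 9/7

Write each e_j = u_j / sqrt(<u_j, u_j>) where u_j is the displayed integer vector. Then <v, e_j> = <v, u_j> / sqrt(<u_j, u_j>), so |<v, e_j>|^2 = <v, u_j>^2 / <u_j, u_j>.
Coefficients: <v, e_1> = -1/sqrt(6), <v, e_2> = -1/sqrt(102), <v, e_3> = 16/sqrt(476).
Square and sum: Σ |<v, e_j>|^2 = 5/7.
Compute ||v||^2 = v·v = 2.
Deficit = 2 − 5/7 = 9/7 ≥ 0, confirming Bessel's inequality. (The deficit equals ||v − Σ <v,e_j> e_j||^2, the squared distance from v to span{e_j}.)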